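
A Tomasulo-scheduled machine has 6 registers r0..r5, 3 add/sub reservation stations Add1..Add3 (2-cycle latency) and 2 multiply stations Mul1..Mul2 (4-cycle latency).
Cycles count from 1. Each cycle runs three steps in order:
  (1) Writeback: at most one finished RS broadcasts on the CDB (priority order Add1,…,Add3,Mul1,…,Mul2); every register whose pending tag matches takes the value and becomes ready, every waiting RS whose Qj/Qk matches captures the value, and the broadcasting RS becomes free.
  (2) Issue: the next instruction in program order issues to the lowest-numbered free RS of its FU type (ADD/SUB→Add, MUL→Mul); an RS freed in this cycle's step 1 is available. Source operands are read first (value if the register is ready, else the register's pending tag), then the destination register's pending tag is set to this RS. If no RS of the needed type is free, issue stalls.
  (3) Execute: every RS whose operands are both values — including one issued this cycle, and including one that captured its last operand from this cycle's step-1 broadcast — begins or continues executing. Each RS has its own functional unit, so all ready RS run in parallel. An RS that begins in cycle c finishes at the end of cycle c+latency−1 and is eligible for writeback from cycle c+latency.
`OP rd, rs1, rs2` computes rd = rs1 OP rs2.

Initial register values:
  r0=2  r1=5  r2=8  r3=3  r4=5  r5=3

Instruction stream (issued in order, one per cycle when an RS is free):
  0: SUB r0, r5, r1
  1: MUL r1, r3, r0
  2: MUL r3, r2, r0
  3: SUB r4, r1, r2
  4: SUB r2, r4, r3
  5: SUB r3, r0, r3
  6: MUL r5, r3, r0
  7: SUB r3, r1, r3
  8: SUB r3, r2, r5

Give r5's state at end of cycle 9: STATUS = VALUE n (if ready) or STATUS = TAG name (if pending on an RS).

  c1: issue SUB r0<-Add1  regs: r0:Add1,r1:5,r2:8,r3:3,r4:5,r5:3
  c2: issue MUL r1<-Mul1  regs: r0:Add1,r1:Mul1,r2:8,r3:3,r4:5,r5:3
  c3: CDB Add1=-2; issue MUL r3<-Mul2  regs: r0:-2,r1:Mul1,r2:8,r3:Mul2,r4:5,r5:3
  c4: issue SUB r4<-Add1  regs: r0:-2,r1:Mul1,r2:8,r3:Mul2,r4:Add1,r5:3
  c5: issue SUB r2<-Add2  regs: r0:-2,r1:Mul1,r2:Add2,r3:Mul2,r4:Add1,r5:3
  c6: issue SUB r3<-Add3  regs: r0:-2,r1:Mul1,r2:Add2,r3:Add3,r4:Add1,r5:3
  c7: CDB Mul1=-6; issue MUL r5<-Mul1  regs: r0:-2,r1:-6,r2:Add2,r3:Add3,r4:Add1,r5:Mul1
  c8: CDB Mul2=-16; stall  regs: r0:-2,r1:-6,r2:Add2,r3:Add3,r4:Add1,r5:Mul1
  c9: CDB Add1=-14; issue SUB r3<-Add1  regs: r0:-2,r1:-6,r2:Add2,r3:Add1,r4:-14,r5:Mul1

STATUS = TAG Mul1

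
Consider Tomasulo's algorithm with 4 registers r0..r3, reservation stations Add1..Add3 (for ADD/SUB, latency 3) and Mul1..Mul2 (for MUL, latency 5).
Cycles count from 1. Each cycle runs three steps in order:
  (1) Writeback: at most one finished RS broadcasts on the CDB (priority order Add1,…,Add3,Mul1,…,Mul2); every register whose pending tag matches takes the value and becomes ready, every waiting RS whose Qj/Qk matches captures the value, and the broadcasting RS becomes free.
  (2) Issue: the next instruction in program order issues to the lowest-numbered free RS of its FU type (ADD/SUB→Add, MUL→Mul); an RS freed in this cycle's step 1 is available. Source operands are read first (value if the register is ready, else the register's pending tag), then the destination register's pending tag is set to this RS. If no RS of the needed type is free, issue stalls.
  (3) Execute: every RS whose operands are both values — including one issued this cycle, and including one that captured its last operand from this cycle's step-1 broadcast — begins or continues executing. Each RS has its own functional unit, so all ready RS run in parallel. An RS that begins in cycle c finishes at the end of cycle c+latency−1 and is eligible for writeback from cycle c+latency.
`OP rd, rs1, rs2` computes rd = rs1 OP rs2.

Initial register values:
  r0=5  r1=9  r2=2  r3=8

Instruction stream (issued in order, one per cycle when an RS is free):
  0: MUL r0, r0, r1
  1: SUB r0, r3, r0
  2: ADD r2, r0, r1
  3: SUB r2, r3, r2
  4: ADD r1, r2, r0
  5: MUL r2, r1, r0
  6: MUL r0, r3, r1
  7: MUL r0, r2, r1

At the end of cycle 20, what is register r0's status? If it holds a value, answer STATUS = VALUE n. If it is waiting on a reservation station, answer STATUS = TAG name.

STATUS = TAG Mul2

c1: issue MUL r0<-Mul1 | r0:Mul1,r1:9,r2:2,r3:8
c2: issue SUB r0<-Add1 | r0:Add1,r1:9,r2:2,r3:8
c3: issue ADD r2<-Add2 | r0:Add1,r1:9,r2:Add2,r3:8
c4: issue SUB r2<-Add3 | r0:Add1,r1:9,r2:Add3,r3:8
c5: stall | r0:Add1,r1:9,r2:Add3,r3:8
c6: CDB Mul1=45; stall | r0:Add1,r1:9,r2:Add3,r3:8
c7: stall | r0:Add1,r1:9,r2:Add3,r3:8
c8: stall | r0:Add1,r1:9,r2:Add3,r3:8
c9: CDB Add1=-37; issue ADD r1<-Add1 | r0:-37,r1:Add1,r2:Add3,r3:8
c10: issue MUL r2<-Mul1 | r0:-37,r1:Add1,r2:Mul1,r3:8
c11: issue MUL r0<-Mul2 | r0:Mul2,r1:Add1,r2:Mul1,r3:8
c12: CDB Add2=-28; stall | r0:Mul2,r1:Add1,r2:Mul1,r3:8
c13: stall | r0:Mul2,r1:Add1,r2:Mul1,r3:8
c14: stall | r0:Mul2,r1:Add1,r2:Mul1,r3:8
c15: CDB Add3=36; stall | r0:Mul2,r1:Add1,r2:Mul1,r3:8
c16: stall | r0:Mul2,r1:Add1,r2:Mul1,r3:8
c17: stall | r0:Mul2,r1:Add1,r2:Mul1,r3:8
c18: CDB Add1=-1; stall | r0:Mul2,r1:-1,r2:Mul1,r3:8
c19: stall | r0:Mul2,r1:-1,r2:Mul1,r3:8
c20: stall | r0:Mul2,r1:-1,r2:Mul1,r3:8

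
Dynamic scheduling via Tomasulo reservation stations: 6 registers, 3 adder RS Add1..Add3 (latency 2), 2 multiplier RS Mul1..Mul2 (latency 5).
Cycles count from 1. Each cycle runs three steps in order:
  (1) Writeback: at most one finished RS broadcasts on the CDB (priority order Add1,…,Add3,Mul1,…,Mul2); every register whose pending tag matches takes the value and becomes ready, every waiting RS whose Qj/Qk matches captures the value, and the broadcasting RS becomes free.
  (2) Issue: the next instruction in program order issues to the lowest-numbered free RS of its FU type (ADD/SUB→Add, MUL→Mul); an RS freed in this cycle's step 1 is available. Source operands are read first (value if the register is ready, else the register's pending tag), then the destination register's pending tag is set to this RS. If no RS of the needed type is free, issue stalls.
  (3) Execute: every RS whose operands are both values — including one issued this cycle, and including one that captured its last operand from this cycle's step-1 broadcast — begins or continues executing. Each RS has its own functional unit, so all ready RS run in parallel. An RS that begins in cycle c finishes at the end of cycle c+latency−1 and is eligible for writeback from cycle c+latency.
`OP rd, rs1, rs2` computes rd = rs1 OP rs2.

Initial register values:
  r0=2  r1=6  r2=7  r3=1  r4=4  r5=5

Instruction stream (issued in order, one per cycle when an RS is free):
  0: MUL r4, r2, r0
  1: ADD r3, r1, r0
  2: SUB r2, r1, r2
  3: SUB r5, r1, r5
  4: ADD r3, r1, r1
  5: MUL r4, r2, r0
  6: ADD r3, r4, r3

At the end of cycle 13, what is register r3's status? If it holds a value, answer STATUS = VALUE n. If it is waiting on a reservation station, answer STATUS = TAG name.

STATUS = VALUE 10

  c1: issue MUL r4<-Mul1  regs: r0:2,r1:6,r2:7,r3:1,r4:Mul1,r5:5
  c2: issue ADD r3<-Add1  regs: r0:2,r1:6,r2:7,r3:Add1,r4:Mul1,r5:5
  c3: issue SUB r2<-Add2  regs: r0:2,r1:6,r2:Add2,r3:Add1,r4:Mul1,r5:5
  c4: CDB Add1=8; issue SUB r5<-Add1  regs: r0:2,r1:6,r2:Add2,r3:8,r4:Mul1,r5:Add1
  c5: CDB Add2=-1; issue ADD r3<-Add2  regs: r0:2,r1:6,r2:-1,r3:Add2,r4:Mul1,r5:Add1
  c6: CDB Add1=1; issue MUL r4<-Mul2  regs: r0:2,r1:6,r2:-1,r3:Add2,r4:Mul2,r5:1
  c7: CDB Add2=12; issue ADD r3<-Add1  regs: r0:2,r1:6,r2:-1,r3:Add1,r4:Mul2,r5:1
  c8: CDB Mul1=14  regs: r0:2,r1:6,r2:-1,r3:Add1,r4:Mul2,r5:1
  c9: -  regs: r0:2,r1:6,r2:-1,r3:Add1,r4:Mul2,r5:1
  c10: -  regs: r0:2,r1:6,r2:-1,r3:Add1,r4:Mul2,r5:1
  c11: CDB Mul2=-2  regs: r0:2,r1:6,r2:-1,r3:Add1,r4:-2,r5:1
  c12: -  regs: r0:2,r1:6,r2:-1,r3:Add1,r4:-2,r5:1
  c13: CDB Add1=10  regs: r0:2,r1:6,r2:-1,r3:10,r4:-2,r5:1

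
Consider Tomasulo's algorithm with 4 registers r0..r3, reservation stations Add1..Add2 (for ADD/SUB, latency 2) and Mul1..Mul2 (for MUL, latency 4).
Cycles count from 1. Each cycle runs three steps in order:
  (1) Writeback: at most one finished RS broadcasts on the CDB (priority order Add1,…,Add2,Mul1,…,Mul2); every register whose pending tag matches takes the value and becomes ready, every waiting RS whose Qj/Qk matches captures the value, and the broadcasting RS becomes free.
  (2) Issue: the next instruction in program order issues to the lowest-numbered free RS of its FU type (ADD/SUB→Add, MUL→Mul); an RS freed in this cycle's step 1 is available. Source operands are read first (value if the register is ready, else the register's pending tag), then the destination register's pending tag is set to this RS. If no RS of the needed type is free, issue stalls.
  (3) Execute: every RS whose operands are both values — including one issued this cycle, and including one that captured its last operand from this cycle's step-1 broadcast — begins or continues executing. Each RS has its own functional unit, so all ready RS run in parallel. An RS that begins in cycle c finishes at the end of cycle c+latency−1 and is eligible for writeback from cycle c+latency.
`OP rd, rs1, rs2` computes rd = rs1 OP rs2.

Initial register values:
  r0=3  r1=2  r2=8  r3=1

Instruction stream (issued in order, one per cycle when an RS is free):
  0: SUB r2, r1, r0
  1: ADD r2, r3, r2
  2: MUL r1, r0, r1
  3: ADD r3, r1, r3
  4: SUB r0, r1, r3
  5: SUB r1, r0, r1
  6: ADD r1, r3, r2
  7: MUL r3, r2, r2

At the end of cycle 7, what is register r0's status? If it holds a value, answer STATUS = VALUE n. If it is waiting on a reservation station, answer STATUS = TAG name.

c1: issue SUB r2<-Add1 | r0:3,r1:2,r2:Add1,r3:1
c2: issue ADD r2<-Add2 | r0:3,r1:2,r2:Add2,r3:1
c3: CDB Add1=-1; issue MUL r1<-Mul1 | r0:3,r1:Mul1,r2:Add2,r3:1
c4: issue ADD r3<-Add1 | r0:3,r1:Mul1,r2:Add2,r3:Add1
c5: CDB Add2=0; issue SUB r0<-Add2 | r0:Add2,r1:Mul1,r2:0,r3:Add1
c6: stall | r0:Add2,r1:Mul1,r2:0,r3:Add1
c7: CDB Mul1=6; stall | r0:Add2,r1:6,r2:0,r3:Add1

STATUS = TAG Add2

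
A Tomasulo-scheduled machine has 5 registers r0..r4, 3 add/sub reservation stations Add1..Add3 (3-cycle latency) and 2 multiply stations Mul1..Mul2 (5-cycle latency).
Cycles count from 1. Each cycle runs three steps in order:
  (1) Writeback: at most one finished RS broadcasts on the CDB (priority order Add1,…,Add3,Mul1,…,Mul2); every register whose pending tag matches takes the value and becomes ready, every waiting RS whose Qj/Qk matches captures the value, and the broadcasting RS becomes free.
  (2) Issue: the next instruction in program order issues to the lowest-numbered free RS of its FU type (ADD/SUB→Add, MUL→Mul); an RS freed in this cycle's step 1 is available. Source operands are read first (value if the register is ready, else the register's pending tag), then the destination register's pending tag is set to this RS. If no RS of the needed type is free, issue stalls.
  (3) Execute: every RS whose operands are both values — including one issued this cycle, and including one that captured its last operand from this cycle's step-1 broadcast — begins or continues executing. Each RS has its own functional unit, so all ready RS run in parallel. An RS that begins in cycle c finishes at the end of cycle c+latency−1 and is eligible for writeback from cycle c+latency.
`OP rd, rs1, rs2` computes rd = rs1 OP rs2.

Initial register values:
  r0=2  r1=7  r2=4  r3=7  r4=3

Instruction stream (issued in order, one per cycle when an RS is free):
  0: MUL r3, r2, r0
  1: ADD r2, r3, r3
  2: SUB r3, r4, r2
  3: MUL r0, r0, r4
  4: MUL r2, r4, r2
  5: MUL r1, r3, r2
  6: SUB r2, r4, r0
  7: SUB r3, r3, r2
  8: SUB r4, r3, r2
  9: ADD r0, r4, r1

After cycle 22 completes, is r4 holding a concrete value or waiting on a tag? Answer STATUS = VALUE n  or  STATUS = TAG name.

c1: issue MUL r3<-Mul1 | r0:2,r1:7,r2:4,r3:Mul1,r4:3
c2: issue ADD r2<-Add1 | r0:2,r1:7,r2:Add1,r3:Mul1,r4:3
c3: issue SUB r3<-Add2 | r0:2,r1:7,r2:Add1,r3:Add2,r4:3
c4: issue MUL r0<-Mul2 | r0:Mul2,r1:7,r2:Add1,r3:Add2,r4:3
c5: stall | r0:Mul2,r1:7,r2:Add1,r3:Add2,r4:3
c6: CDB Mul1=8; issue MUL r2<-Mul1 | r0:Mul2,r1:7,r2:Mul1,r3:Add2,r4:3
c7: stall | r0:Mul2,r1:7,r2:Mul1,r3:Add2,r4:3
c8: stall | r0:Mul2,r1:7,r2:Mul1,r3:Add2,r4:3
c9: CDB Add1=16; stall | r0:Mul2,r1:7,r2:Mul1,r3:Add2,r4:3
c10: CDB Mul2=6; issue MUL r1<-Mul2 | r0:6,r1:Mul2,r2:Mul1,r3:Add2,r4:3
c11: issue SUB r2<-Add1 | r0:6,r1:Mul2,r2:Add1,r3:Add2,r4:3
c12: CDB Add2=-13; issue SUB r3<-Add2 | r0:6,r1:Mul2,r2:Add1,r3:Add2,r4:3
c13: issue SUB r4<-Add3 | r0:6,r1:Mul2,r2:Add1,r3:Add2,r4:Add3
c14: CDB Add1=-3; issue ADD r0<-Add1 | r0:Add1,r1:Mul2,r2:-3,r3:Add2,r4:Add3
c15: CDB Mul1=48 | r0:Add1,r1:Mul2,r2:-3,r3:Add2,r4:Add3
c16: - | r0:Add1,r1:Mul2,r2:-3,r3:Add2,r4:Add3
c17: CDB Add2=-10 | r0:Add1,r1:Mul2,r2:-3,r3:-10,r4:Add3
c18: - | r0:Add1,r1:Mul2,r2:-3,r3:-10,r4:Add3
c19: - | r0:Add1,r1:Mul2,r2:-3,r3:-10,r4:Add3
c20: CDB Add3=-7 | r0:Add1,r1:Mul2,r2:-3,r3:-10,r4:-7
c21: CDB Mul2=-624 | r0:Add1,r1:-624,r2:-3,r3:-10,r4:-7
c22: - | r0:Add1,r1:-624,r2:-3,r3:-10,r4:-7

STATUS = VALUE -7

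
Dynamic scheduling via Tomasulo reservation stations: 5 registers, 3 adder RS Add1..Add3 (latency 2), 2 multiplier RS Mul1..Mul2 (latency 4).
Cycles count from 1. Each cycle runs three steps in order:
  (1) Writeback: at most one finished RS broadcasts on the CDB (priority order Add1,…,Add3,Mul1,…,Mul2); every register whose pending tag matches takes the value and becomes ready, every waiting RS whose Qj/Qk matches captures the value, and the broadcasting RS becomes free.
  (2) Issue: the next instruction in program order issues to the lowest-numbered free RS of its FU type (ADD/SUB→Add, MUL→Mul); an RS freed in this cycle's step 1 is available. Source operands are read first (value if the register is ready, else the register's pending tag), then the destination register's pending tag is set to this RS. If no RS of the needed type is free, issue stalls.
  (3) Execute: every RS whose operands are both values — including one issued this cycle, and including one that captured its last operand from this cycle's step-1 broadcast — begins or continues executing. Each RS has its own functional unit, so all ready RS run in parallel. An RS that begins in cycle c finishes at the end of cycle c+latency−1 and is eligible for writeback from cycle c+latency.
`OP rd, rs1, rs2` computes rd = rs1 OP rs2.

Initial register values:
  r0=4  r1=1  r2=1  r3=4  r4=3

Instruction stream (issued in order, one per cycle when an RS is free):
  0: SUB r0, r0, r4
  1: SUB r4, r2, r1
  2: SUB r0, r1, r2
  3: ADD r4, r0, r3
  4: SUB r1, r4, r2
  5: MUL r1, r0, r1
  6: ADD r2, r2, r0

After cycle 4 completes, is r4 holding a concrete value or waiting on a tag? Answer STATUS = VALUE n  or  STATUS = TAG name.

cycle 1: issue SUB r0<-Add1 // r0:Add1,r1:1,r2:1,r3:4,r4:3
cycle 2: issue SUB r4<-Add2 // r0:Add1,r1:1,r2:1,r3:4,r4:Add2
cycle 3: CDB Add1=1; issue SUB r0<-Add1 // r0:Add1,r1:1,r2:1,r3:4,r4:Add2
cycle 4: CDB Add2=0; issue ADD r4<-Add2 // r0:Add1,r1:1,r2:1,r3:4,r4:Add2

STATUS = TAG Add2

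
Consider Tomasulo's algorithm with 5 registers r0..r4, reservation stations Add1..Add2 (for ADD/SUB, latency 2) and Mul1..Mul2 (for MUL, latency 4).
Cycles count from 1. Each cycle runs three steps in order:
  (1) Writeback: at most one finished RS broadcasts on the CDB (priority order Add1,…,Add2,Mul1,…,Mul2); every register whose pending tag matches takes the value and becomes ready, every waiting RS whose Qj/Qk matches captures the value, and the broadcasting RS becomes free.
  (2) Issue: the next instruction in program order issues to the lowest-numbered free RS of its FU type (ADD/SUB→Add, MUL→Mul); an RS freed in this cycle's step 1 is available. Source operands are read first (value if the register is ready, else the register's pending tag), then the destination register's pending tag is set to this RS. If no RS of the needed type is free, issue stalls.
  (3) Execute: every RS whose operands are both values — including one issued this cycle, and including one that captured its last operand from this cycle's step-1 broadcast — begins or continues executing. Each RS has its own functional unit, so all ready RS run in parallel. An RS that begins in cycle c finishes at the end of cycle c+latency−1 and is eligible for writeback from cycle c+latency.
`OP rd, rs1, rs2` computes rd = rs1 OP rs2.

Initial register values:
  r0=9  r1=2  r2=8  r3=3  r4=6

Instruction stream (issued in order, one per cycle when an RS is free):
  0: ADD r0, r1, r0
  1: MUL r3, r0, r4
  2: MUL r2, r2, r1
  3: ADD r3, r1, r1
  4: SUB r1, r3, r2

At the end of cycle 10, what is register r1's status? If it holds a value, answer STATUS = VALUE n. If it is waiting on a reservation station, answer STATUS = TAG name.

STATUS = VALUE -12

cycle 1: issue ADD r0<-Add1 // r0:Add1,r1:2,r2:8,r3:3,r4:6
cycle 2: issue MUL r3<-Mul1 // r0:Add1,r1:2,r2:8,r3:Mul1,r4:6
cycle 3: CDB Add1=11; issue MUL r2<-Mul2 // r0:11,r1:2,r2:Mul2,r3:Mul1,r4:6
cycle 4: issue ADD r3<-Add1 // r0:11,r1:2,r2:Mul2,r3:Add1,r4:6
cycle 5: issue SUB r1<-Add2 // r0:11,r1:Add2,r2:Mul2,r3:Add1,r4:6
cycle 6: CDB Add1=4 // r0:11,r1:Add2,r2:Mul2,r3:4,r4:6
cycle 7: CDB Mul1=66 // r0:11,r1:Add2,r2:Mul2,r3:4,r4:6
cycle 8: CDB Mul2=16 // r0:11,r1:Add2,r2:16,r3:4,r4:6
cycle 9: - // r0:11,r1:Add2,r2:16,r3:4,r4:6
cycle 10: CDB Add2=-12 // r0:11,r1:-12,r2:16,r3:4,r4:6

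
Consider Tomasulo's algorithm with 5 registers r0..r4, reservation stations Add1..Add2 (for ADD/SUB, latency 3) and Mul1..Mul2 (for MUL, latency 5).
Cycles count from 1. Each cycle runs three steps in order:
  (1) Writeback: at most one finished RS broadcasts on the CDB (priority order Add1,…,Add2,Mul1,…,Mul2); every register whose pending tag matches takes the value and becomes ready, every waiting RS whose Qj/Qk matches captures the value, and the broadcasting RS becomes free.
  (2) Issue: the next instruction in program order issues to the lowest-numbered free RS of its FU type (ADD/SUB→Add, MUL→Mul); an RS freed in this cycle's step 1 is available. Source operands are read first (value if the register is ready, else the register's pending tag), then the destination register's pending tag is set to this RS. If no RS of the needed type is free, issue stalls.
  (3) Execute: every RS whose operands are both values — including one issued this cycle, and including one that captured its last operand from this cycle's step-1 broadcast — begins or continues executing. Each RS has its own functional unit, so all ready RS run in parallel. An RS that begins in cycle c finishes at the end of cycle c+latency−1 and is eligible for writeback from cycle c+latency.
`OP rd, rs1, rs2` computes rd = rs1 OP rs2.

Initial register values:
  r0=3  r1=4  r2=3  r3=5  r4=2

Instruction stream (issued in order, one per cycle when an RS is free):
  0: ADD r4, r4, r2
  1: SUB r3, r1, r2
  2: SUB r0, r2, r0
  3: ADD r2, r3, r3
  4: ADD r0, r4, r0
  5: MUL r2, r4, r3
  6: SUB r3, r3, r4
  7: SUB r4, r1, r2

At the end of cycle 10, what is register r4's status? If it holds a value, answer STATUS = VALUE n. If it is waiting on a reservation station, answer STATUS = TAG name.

cycle 1: issue ADD r4<-Add1 // r0:3,r1:4,r2:3,r3:5,r4:Add1
cycle 2: issue SUB r3<-Add2 // r0:3,r1:4,r2:3,r3:Add2,r4:Add1
cycle 3: stall // r0:3,r1:4,r2:3,r3:Add2,r4:Add1
cycle 4: CDB Add1=5; issue SUB r0<-Add1 // r0:Add1,r1:4,r2:3,r3:Add2,r4:5
cycle 5: CDB Add2=1; issue ADD r2<-Add2 // r0:Add1,r1:4,r2:Add2,r3:1,r4:5
cycle 6: stall // r0:Add1,r1:4,r2:Add2,r3:1,r4:5
cycle 7: CDB Add1=0; issue ADD r0<-Add1 // r0:Add1,r1:4,r2:Add2,r3:1,r4:5
cycle 8: CDB Add2=2; issue MUL r2<-Mul1 // r0:Add1,r1:4,r2:Mul1,r3:1,r4:5
cycle 9: issue SUB r3<-Add2 // r0:Add1,r1:4,r2:Mul1,r3:Add2,r4:5
cycle 10: CDB Add1=5; issue SUB r4<-Add1 // r0:5,r1:4,r2:Mul1,r3:Add2,r4:Add1

STATUS = TAG Add1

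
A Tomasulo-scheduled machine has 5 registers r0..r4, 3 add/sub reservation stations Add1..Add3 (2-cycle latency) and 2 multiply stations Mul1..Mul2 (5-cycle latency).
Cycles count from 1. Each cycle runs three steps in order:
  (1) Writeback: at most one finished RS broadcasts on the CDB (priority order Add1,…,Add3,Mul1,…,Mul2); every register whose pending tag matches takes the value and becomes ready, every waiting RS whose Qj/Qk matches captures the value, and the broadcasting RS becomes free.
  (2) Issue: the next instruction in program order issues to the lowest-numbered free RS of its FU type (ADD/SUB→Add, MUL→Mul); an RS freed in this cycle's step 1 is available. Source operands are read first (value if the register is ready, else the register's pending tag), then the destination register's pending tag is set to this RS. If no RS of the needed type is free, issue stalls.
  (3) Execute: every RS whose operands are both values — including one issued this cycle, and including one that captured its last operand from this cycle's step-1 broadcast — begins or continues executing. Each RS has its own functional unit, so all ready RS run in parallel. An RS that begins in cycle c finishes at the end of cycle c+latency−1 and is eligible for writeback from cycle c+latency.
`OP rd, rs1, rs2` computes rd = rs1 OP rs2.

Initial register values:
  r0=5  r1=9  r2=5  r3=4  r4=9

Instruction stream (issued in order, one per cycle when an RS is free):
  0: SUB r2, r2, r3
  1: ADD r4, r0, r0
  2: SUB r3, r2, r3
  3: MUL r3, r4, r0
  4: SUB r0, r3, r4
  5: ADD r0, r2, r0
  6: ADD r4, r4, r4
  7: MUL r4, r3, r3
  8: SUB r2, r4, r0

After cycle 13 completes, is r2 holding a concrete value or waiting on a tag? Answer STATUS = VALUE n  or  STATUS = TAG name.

cycle 1: issue SUB r2<-Add1 // r0:5,r1:9,r2:Add1,r3:4,r4:9
cycle 2: issue ADD r4<-Add2 // r0:5,r1:9,r2:Add1,r3:4,r4:Add2
cycle 3: CDB Add1=1; issue SUB r3<-Add1 // r0:5,r1:9,r2:1,r3:Add1,r4:Add2
cycle 4: CDB Add2=10; issue MUL r3<-Mul1 // r0:5,r1:9,r2:1,r3:Mul1,r4:10
cycle 5: CDB Add1=-3; issue SUB r0<-Add1 // r0:Add1,r1:9,r2:1,r3:Mul1,r4:10
cycle 6: issue ADD r0<-Add2 // r0:Add2,r1:9,r2:1,r3:Mul1,r4:10
cycle 7: issue ADD r4<-Add3 // r0:Add2,r1:9,r2:1,r3:Mul1,r4:Add3
cycle 8: issue MUL r4<-Mul2 // r0:Add2,r1:9,r2:1,r3:Mul1,r4:Mul2
cycle 9: CDB Add3=20; issue SUB r2<-Add3 // r0:Add2,r1:9,r2:Add3,r3:Mul1,r4:Mul2
cycle 10: CDB Mul1=50 // r0:Add2,r1:9,r2:Add3,r3:50,r4:Mul2
cycle 11: - // r0:Add2,r1:9,r2:Add3,r3:50,r4:Mul2
cycle 12: CDB Add1=40 // r0:Add2,r1:9,r2:Add3,r3:50,r4:Mul2
cycle 13: - // r0:Add2,r1:9,r2:Add3,r3:50,r4:Mul2

STATUS = TAG Add3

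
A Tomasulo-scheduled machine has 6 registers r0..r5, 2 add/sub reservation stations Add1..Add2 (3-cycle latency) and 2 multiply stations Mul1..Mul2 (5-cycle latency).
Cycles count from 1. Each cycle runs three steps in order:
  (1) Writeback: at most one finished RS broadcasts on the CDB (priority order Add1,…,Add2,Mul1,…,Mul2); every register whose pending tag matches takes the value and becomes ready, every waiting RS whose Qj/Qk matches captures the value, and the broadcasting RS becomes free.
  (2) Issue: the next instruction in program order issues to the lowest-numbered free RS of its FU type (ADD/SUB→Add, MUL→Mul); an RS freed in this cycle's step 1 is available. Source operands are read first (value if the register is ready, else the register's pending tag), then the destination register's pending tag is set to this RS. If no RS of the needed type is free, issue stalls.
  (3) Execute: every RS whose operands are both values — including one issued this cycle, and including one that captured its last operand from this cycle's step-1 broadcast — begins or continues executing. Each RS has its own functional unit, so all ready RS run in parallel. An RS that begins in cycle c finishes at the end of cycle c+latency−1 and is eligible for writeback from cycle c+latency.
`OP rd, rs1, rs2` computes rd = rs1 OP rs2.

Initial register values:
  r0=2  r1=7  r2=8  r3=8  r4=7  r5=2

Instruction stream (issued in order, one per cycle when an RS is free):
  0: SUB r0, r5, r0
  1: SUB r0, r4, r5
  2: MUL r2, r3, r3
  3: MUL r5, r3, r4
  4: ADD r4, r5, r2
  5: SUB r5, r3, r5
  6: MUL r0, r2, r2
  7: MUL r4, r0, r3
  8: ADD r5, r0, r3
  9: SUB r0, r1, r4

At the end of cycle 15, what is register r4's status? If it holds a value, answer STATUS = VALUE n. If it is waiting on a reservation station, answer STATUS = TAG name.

STATUS = TAG Mul2

  c1: issue SUB r0<-Add1  regs: r0:Add1,r1:7,r2:8,r3:8,r4:7,r5:2
  c2: issue SUB r0<-Add2  regs: r0:Add2,r1:7,r2:8,r3:8,r4:7,r5:2
  c3: issue MUL r2<-Mul1  regs: r0:Add2,r1:7,r2:Mul1,r3:8,r4:7,r5:2
  c4: CDB Add1=0; issue MUL r5<-Mul2  regs: r0:Add2,r1:7,r2:Mul1,r3:8,r4:7,r5:Mul2
  c5: CDB Add2=5; issue ADD r4<-Add1  regs: r0:5,r1:7,r2:Mul1,r3:8,r4:Add1,r5:Mul2
  c6: issue SUB r5<-Add2  regs: r0:5,r1:7,r2:Mul1,r3:8,r4:Add1,r5:Add2
  c7: stall  regs: r0:5,r1:7,r2:Mul1,r3:8,r4:Add1,r5:Add2
  c8: CDB Mul1=64; issue MUL r0<-Mul1  regs: r0:Mul1,r1:7,r2:64,r3:8,r4:Add1,r5:Add2
  c9: CDB Mul2=56; issue MUL r4<-Mul2  regs: r0:Mul1,r1:7,r2:64,r3:8,r4:Mul2,r5:Add2
  c10: stall  regs: r0:Mul1,r1:7,r2:64,r3:8,r4:Mul2,r5:Add2
  c11: stall  regs: r0:Mul1,r1:7,r2:64,r3:8,r4:Mul2,r5:Add2
  c12: CDB Add1=120; issue ADD r5<-Add1  regs: r0:Mul1,r1:7,r2:64,r3:8,r4:Mul2,r5:Add1
  c13: CDB Add2=-48; issue SUB r0<-Add2  regs: r0:Add2,r1:7,r2:64,r3:8,r4:Mul2,r5:Add1
  c14: CDB Mul1=4096  regs: r0:Add2,r1:7,r2:64,r3:8,r4:Mul2,r5:Add1
  c15: -  regs: r0:Add2,r1:7,r2:64,r3:8,r4:Mul2,r5:Add1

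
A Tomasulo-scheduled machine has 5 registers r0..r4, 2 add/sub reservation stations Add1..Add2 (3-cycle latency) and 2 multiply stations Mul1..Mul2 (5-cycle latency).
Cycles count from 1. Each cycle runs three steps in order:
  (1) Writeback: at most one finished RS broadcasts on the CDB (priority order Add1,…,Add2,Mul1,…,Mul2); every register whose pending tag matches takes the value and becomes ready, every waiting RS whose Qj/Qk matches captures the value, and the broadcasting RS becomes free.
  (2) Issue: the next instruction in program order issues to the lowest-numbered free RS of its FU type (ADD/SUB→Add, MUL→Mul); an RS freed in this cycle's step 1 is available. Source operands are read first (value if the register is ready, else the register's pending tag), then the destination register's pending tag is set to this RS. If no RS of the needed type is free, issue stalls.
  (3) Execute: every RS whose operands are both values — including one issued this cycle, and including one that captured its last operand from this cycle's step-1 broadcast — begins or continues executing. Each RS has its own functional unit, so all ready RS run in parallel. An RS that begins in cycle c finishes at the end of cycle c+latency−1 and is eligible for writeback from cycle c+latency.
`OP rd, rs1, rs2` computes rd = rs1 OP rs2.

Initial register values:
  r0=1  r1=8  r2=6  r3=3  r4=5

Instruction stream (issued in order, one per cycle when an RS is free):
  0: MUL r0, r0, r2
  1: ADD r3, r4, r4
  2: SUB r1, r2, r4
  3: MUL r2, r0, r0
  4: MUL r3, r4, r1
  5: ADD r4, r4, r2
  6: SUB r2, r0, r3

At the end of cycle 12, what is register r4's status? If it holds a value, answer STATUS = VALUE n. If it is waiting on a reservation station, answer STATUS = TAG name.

c1: issue MUL r0<-Mul1 | r0:Mul1,r1:8,r2:6,r3:3,r4:5
c2: issue ADD r3<-Add1 | r0:Mul1,r1:8,r2:6,r3:Add1,r4:5
c3: issue SUB r1<-Add2 | r0:Mul1,r1:Add2,r2:6,r3:Add1,r4:5
c4: issue MUL r2<-Mul2 | r0:Mul1,r1:Add2,r2:Mul2,r3:Add1,r4:5
c5: CDB Add1=10; stall | r0:Mul1,r1:Add2,r2:Mul2,r3:10,r4:5
c6: CDB Add2=1; stall | r0:Mul1,r1:1,r2:Mul2,r3:10,r4:5
c7: CDB Mul1=6; issue MUL r3<-Mul1 | r0:6,r1:1,r2:Mul2,r3:Mul1,r4:5
c8: issue ADD r4<-Add1 | r0:6,r1:1,r2:Mul2,r3:Mul1,r4:Add1
c9: issue SUB r2<-Add2 | r0:6,r1:1,r2:Add2,r3:Mul1,r4:Add1
c10: - | r0:6,r1:1,r2:Add2,r3:Mul1,r4:Add1
c11: - | r0:6,r1:1,r2:Add2,r3:Mul1,r4:Add1
c12: CDB Mul1=5 | r0:6,r1:1,r2:Add2,r3:5,r4:Add1

STATUS = TAG Add1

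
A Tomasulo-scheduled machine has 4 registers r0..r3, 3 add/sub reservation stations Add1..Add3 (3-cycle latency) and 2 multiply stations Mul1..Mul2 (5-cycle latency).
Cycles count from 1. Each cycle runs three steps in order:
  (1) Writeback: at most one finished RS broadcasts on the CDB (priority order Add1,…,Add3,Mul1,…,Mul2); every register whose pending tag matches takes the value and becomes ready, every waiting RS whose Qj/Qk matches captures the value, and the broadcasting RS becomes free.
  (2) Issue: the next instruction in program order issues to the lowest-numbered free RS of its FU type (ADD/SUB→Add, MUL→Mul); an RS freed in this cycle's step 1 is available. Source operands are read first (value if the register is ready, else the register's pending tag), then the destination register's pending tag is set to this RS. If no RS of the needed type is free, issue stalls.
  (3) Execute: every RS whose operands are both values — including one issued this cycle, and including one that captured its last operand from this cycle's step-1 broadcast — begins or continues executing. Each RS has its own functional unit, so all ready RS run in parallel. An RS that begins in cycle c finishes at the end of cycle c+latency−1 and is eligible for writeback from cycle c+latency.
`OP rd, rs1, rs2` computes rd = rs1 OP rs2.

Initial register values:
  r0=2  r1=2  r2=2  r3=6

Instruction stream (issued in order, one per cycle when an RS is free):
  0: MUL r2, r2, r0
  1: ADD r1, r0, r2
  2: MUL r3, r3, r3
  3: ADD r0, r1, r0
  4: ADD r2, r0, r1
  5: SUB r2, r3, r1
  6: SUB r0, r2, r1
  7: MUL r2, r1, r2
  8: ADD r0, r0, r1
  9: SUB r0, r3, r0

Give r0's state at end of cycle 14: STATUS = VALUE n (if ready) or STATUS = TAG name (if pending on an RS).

STATUS = TAG Add2

  c1: issue MUL r2<-Mul1  regs: r0:2,r1:2,r2:Mul1,r3:6
  c2: issue ADD r1<-Add1  regs: r0:2,r1:Add1,r2:Mul1,r3:6
  c3: issue MUL r3<-Mul2  regs: r0:2,r1:Add1,r2:Mul1,r3:Mul2
  c4: issue ADD r0<-Add2  regs: r0:Add2,r1:Add1,r2:Mul1,r3:Mul2
  c5: issue ADD r2<-Add3  regs: r0:Add2,r1:Add1,r2:Add3,r3:Mul2
  c6: CDB Mul1=4; stall  regs: r0:Add2,r1:Add1,r2:Add3,r3:Mul2
  c7: stall  regs: r0:Add2,r1:Add1,r2:Add3,r3:Mul2
  c8: CDB Mul2=36; stall  regs: r0:Add2,r1:Add1,r2:Add3,r3:36
  c9: CDB Add1=6; issue SUB r2<-Add1  regs: r0:Add2,r1:6,r2:Add1,r3:36
  c10: stall  regs: r0:Add2,r1:6,r2:Add1,r3:36
  c11: stall  regs: r0:Add2,r1:6,r2:Add1,r3:36
  c12: CDB Add1=30; issue SUB r0<-Add1  regs: r0:Add1,r1:6,r2:30,r3:36
  c13: CDB Add2=8; issue MUL r2<-Mul1  regs: r0:Add1,r1:6,r2:Mul1,r3:36
  c14: issue ADD r0<-Add2  regs: r0:Add2,r1:6,r2:Mul1,r3:36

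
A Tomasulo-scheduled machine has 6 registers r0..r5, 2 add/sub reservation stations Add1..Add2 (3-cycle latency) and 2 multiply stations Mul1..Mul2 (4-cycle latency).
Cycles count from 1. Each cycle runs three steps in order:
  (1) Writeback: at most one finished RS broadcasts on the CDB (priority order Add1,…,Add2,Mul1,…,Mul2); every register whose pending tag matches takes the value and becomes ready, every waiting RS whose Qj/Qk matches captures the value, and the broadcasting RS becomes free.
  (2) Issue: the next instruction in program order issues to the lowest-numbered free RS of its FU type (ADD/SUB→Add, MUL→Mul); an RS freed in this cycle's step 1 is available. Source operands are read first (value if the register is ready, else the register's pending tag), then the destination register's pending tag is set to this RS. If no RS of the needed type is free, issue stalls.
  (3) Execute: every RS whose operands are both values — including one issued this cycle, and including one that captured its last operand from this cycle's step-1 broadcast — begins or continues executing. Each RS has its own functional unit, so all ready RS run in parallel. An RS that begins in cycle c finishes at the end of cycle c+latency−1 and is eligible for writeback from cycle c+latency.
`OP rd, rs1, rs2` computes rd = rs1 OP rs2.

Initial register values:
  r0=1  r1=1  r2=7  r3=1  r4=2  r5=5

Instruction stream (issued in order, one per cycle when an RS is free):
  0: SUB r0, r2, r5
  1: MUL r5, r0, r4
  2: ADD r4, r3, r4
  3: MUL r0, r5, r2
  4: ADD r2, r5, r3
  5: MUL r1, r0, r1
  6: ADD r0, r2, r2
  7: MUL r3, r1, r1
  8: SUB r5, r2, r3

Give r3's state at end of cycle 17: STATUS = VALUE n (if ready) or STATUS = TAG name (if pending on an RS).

c1: issue SUB r0<-Add1 | r0:Add1,r1:1,r2:7,r3:1,r4:2,r5:5
c2: issue MUL r5<-Mul1 | r0:Add1,r1:1,r2:7,r3:1,r4:2,r5:Mul1
c3: issue ADD r4<-Add2 | r0:Add1,r1:1,r2:7,r3:1,r4:Add2,r5:Mul1
c4: CDB Add1=2; issue MUL r0<-Mul2 | r0:Mul2,r1:1,r2:7,r3:1,r4:Add2,r5:Mul1
c5: issue ADD r2<-Add1 | r0:Mul2,r1:1,r2:Add1,r3:1,r4:Add2,r5:Mul1
c6: CDB Add2=3; stall | r0:Mul2,r1:1,r2:Add1,r3:1,r4:3,r5:Mul1
c7: stall | r0:Mul2,r1:1,r2:Add1,r3:1,r4:3,r5:Mul1
c8: CDB Mul1=4; issue MUL r1<-Mul1 | r0:Mul2,r1:Mul1,r2:Add1,r3:1,r4:3,r5:4
c9: issue ADD r0<-Add2 | r0:Add2,r1:Mul1,r2:Add1,r3:1,r4:3,r5:4
c10: stall | r0:Add2,r1:Mul1,r2:Add1,r3:1,r4:3,r5:4
c11: CDB Add1=5; stall | r0:Add2,r1:Mul1,r2:5,r3:1,r4:3,r5:4
c12: CDB Mul2=28; issue MUL r3<-Mul2 | r0:Add2,r1:Mul1,r2:5,r3:Mul2,r4:3,r5:4
c13: issue SUB r5<-Add1 | r0:Add2,r1:Mul1,r2:5,r3:Mul2,r4:3,r5:Add1
c14: CDB Add2=10 | r0:10,r1:Mul1,r2:5,r3:Mul2,r4:3,r5:Add1
c15: - | r0:10,r1:Mul1,r2:5,r3:Mul2,r4:3,r5:Add1
c16: CDB Mul1=28 | r0:10,r1:28,r2:5,r3:Mul2,r4:3,r5:Add1
c17: - | r0:10,r1:28,r2:5,r3:Mul2,r4:3,r5:Add1

STATUS = TAG Mul2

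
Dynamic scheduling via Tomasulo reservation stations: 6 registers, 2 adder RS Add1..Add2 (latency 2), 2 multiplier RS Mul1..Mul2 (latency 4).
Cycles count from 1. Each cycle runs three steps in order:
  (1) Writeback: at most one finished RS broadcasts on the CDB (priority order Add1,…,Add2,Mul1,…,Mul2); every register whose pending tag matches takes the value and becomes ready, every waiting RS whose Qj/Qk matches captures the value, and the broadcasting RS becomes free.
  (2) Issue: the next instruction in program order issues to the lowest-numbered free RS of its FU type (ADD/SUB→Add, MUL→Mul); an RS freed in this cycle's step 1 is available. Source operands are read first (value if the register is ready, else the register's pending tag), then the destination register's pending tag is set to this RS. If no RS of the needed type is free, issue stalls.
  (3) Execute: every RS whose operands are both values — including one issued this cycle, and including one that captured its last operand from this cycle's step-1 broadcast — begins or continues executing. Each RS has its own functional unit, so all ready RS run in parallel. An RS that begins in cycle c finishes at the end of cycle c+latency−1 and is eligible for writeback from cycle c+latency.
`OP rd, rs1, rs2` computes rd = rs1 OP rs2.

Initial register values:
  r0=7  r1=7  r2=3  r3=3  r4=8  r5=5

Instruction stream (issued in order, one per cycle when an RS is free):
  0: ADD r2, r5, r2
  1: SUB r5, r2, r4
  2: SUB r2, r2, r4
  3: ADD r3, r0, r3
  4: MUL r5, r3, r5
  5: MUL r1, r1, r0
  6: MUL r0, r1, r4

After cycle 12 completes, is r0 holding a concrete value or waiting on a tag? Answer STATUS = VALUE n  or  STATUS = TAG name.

  c1: issue ADD r2<-Add1  regs: r0:7,r1:7,r2:Add1,r3:3,r4:8,r5:5
  c2: issue SUB r5<-Add2  regs: r0:7,r1:7,r2:Add1,r3:3,r4:8,r5:Add2
  c3: CDB Add1=8; issue SUB r2<-Add1  regs: r0:7,r1:7,r2:Add1,r3:3,r4:8,r5:Add2
  c4: stall  regs: r0:7,r1:7,r2:Add1,r3:3,r4:8,r5:Add2
  c5: CDB Add1=0; issue ADD r3<-Add1  regs: r0:7,r1:7,r2:0,r3:Add1,r4:8,r5:Add2
  c6: CDB Add2=0; issue MUL r5<-Mul1  regs: r0:7,r1:7,r2:0,r3:Add1,r4:8,r5:Mul1
  c7: CDB Add1=10; issue MUL r1<-Mul2  regs: r0:7,r1:Mul2,r2:0,r3:10,r4:8,r5:Mul1
  c8: stall  regs: r0:7,r1:Mul2,r2:0,r3:10,r4:8,r5:Mul1
  c9: stall  regs: r0:7,r1:Mul2,r2:0,r3:10,r4:8,r5:Mul1
  c10: stall  regs: r0:7,r1:Mul2,r2:0,r3:10,r4:8,r5:Mul1
  c11: CDB Mul1=0; issue MUL r0<-Mul1  regs: r0:Mul1,r1:Mul2,r2:0,r3:10,r4:8,r5:0
  c12: CDB Mul2=49  regs: r0:Mul1,r1:49,r2:0,r3:10,r4:8,r5:0

STATUS = TAG Mul1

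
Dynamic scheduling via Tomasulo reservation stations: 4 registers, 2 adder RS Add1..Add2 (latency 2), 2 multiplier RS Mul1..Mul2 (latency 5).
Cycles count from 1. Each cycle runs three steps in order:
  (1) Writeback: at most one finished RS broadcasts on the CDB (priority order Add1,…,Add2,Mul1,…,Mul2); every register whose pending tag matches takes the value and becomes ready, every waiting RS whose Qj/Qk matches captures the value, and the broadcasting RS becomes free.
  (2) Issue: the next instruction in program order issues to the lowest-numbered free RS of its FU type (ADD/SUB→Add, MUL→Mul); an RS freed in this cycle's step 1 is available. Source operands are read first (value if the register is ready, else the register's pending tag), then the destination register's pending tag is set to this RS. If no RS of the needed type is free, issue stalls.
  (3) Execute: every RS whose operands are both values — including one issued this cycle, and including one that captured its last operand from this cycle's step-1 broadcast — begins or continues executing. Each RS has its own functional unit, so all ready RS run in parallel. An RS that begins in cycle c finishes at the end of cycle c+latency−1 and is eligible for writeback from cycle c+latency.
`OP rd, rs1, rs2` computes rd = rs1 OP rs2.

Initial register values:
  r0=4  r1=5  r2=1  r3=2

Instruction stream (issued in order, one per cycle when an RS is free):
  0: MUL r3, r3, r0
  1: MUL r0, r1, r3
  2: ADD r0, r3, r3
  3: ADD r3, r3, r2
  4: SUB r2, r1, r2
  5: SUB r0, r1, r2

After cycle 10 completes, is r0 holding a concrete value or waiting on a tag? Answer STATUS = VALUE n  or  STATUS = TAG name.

c1: issue MUL r3<-Mul1 | r0:4,r1:5,r2:1,r3:Mul1
c2: issue MUL r0<-Mul2 | r0:Mul2,r1:5,r2:1,r3:Mul1
c3: issue ADD r0<-Add1 | r0:Add1,r1:5,r2:1,r3:Mul1
c4: issue ADD r3<-Add2 | r0:Add1,r1:5,r2:1,r3:Add2
c5: stall | r0:Add1,r1:5,r2:1,r3:Add2
c6: CDB Mul1=8; stall | r0:Add1,r1:5,r2:1,r3:Add2
c7: stall | r0:Add1,r1:5,r2:1,r3:Add2
c8: CDB Add1=16; issue SUB r2<-Add1 | r0:16,r1:5,r2:Add1,r3:Add2
c9: CDB Add2=9; issue SUB r0<-Add2 | r0:Add2,r1:5,r2:Add1,r3:9
c10: CDB Add1=4 | r0:Add2,r1:5,r2:4,r3:9

STATUS = TAG Add2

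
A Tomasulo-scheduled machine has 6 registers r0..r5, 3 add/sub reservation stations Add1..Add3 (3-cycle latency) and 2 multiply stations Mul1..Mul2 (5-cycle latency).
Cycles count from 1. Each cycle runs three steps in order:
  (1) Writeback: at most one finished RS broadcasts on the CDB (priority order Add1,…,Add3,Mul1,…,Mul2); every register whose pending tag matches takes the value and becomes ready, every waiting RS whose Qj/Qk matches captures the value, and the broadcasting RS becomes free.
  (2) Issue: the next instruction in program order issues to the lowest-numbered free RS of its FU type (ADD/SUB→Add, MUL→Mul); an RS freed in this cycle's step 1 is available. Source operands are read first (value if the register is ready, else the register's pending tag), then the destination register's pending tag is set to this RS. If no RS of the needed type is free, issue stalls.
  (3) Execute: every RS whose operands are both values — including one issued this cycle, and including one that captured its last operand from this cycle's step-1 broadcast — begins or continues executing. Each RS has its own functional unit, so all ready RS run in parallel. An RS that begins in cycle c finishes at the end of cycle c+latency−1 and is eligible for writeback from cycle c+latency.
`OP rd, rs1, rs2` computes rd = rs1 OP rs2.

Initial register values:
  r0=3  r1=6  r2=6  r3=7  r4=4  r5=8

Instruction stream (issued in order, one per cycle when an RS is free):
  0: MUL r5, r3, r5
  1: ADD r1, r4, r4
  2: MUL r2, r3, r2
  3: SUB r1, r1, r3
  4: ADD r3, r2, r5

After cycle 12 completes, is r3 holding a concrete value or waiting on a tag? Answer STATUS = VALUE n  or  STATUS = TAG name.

  c1: issue MUL r5<-Mul1  regs: r0:3,r1:6,r2:6,r3:7,r4:4,r5:Mul1
  c2: issue ADD r1<-Add1  regs: r0:3,r1:Add1,r2:6,r3:7,r4:4,r5:Mul1
  c3: issue MUL r2<-Mul2  regs: r0:3,r1:Add1,r2:Mul2,r3:7,r4:4,r5:Mul1
  c4: issue SUB r1<-Add2  regs: r0:3,r1:Add2,r2:Mul2,r3:7,r4:4,r5:Mul1
  c5: CDB Add1=8; issue ADD r3<-Add1  regs: r0:3,r1:Add2,r2:Mul2,r3:Add1,r4:4,r5:Mul1
  c6: CDB Mul1=56  regs: r0:3,r1:Add2,r2:Mul2,r3:Add1,r4:4,r5:56
  c7: -  regs: r0:3,r1:Add2,r2:Mul2,r3:Add1,r4:4,r5:56
  c8: CDB Add2=1  regs: r0:3,r1:1,r2:Mul2,r3:Add1,r4:4,r5:56
  c9: CDB Mul2=42  regs: r0:3,r1:1,r2:42,r3:Add1,r4:4,r5:56
  c10: -  regs: r0:3,r1:1,r2:42,r3:Add1,r4:4,r5:56
  c11: -  regs: r0:3,r1:1,r2:42,r3:Add1,r4:4,r5:56
  c12: CDB Add1=98  regs: r0:3,r1:1,r2:42,r3:98,r4:4,r5:56

STATUS = VALUE 98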